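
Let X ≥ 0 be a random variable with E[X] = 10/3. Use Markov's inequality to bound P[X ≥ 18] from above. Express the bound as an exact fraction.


μ = E[X] = 10/3, a = 18.
Markov: P[X ≥ 18] ≤ μ/a = (10/3)/18 = 5/27.
Numerically: ≈ 0.1852.
(Since a = 18 > μ = 3.3333, the bound 5/27 is < 1 and informative.)

P[X ≥ 18] ≤ 5/27 ≈ 0.1852.


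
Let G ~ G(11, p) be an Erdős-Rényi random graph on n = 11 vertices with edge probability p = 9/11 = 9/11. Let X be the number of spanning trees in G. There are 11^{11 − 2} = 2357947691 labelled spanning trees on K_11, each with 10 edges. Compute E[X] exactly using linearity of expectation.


K_11 has 11^{11 − 2} = 2357947691 labelled spanning trees.
For each such spanning tree H, let X_H = 1 if all 10 edges of H are present in G. Then P[X_H = 1] = p^{10} = (9/11)^{10} = 3486784401/25937424601.
Summing the indicators: E[X] = Σ_H E[X_H] = 2357947691 · p^{10} = 2357947691 · 3486784401/25937424601 = 3486784401/11.
Numerically: E[X] ≈ 3.17e+08.

E[X] = 2357947691 · (9/11)^{10} = 3486784401/11 ≈ 3.17e+08.


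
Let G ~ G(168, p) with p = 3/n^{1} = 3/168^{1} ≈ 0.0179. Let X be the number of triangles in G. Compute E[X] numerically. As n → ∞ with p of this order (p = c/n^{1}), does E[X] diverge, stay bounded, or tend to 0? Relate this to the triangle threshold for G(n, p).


Number of potential triangles: C(168, 3) = 776216.
Each occurs with probability p³ ≈ (0.0179)³ ≈ 5.69424e-06.
By linearity: E[X] = C(168, 3)·p³ ≈ 776216 · 5.69424e-06 ≈ 4.420.
Here α = 1, so p = 3/n is exactly at the triangle threshold p ~ 1/n. Asymptotically E[X] → c³/6 = 3³/6 = 9/2 ≈ 4.500, a bounded constant. In this regime the triangle count is asymptotically Poisson(c³/6).

E[X] ≈ 4.420; in regime p = Θ(1/n^{1}) E[X] stays bounded (at the triangle threshold p ~ 1/n).


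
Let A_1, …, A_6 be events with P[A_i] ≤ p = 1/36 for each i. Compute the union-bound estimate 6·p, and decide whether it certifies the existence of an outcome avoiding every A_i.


Union bound: P[∪_{i=1}^{6} A_i] ≤ Σ_i P[A_i] ≤ 6·p = 6·(1/36) = 1/6.
Numerically: 1/6 ≈ 0.1667.
Is 1/6 < 1? YES.
Since P[∪ A_i] ≤ 1/6 < 1, the complement has P[∩ A_i^c] ≥ 1 − 1/6 = 5/6 > 0, so some outcome avoids every A_i.

6·p = 1/6 ≈ 0.1667; existence CERTIFIED by the union bound.


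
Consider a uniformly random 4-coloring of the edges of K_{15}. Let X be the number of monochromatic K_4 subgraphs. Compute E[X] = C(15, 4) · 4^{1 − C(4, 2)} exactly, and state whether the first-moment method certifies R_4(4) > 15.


E[X] = C(15, 4) · 4^{1 − 6} = 1365 · 4^{−5} = 1365/1024.
As a reduced fraction: E[X] = 1365/1024 ≈ 1.333.
Is E[X] < 1? NO.
Since E[X] ≥ 1, the first-moment bound is inconclusive at n = 15; it does NOT by itself certify R_4(4) > 15.

E[X] = 1365/1024 ≈ 1.333; E[X] ≥ 1; first-moment method inconclusive here.


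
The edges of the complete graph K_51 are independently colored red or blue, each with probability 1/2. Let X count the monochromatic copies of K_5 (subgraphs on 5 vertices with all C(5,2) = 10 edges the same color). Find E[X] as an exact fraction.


Let X = Σ_S X_S over the C(51, 5) = 2349060 subsets S of size 5, where X_S = 1 if the K_5 on S is monochromatic.
For a fixed S, the K_5 on S has C(5, 2) = 10 edges. P[all 10 edges red] = (1/2)^10, and likewise for blue, so P[monochromatic] = 2·(1/2)^10 = 2^{1 − 10} = 1/512.
By linearity of expectation: E[X] = C(51, 5) · 2^{1 − 10} = 2349060 · 1/512 = 587265/128.
Numerically: E[X] ≈ 4588.007812.

E[X] = C(51,5)·2^(1−C(5,2)) = 587265/128 ≈ 4588.007812.


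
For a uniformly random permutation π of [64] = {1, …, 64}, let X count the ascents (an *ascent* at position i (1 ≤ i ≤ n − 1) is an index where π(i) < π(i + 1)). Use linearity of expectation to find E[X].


Write X = Σ X_I over i = 1, …, 63, with X_I the indicator of one ascent.
There are 63 indicators.
For each fixed i, the pair (π(i), π(i+1)) is a uniformly random ordered pair of distinct values from {1, …, 64}; by symmetry P[π(i) < π(i+1)] = 1/2.
By linearity: E[X] = 63 · (1/2) = (64 − 1) · (1/2) = 63/2 ≈ 31.5000.

E[X] = 63/2 = 31.5000.


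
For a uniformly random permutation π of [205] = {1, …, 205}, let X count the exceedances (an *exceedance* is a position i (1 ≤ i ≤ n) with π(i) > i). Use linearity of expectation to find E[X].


Write X = Σ_{i=1}^{205} X_i, where X_i = 1_{π(i) > i}.
For each fixed i, π(i) is uniform over {1, …, 205} (marginal of a uniform permutation), so P[π(i) > i] = (n − i)/n. Summing: Σ_{i=1}^{205} (n − i)/n = (0 + 1 + … + 204)/205 = 205(205 − 1)/(2·205) = (205 − 1)/2.
Hence E[X] = Σ_{i=1}^{205} (205 − i)/205 = 102 ≈ 102.000000.

E[X] = 102 = 102.000000.


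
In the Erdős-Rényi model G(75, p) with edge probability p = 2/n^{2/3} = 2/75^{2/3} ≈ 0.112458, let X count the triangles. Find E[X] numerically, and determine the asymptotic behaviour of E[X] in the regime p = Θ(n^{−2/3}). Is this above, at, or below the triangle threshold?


Number of potential triangles: C(75, 3) = 67525.
Each occurs with probability p³ ≈ (0.112458)³ ≈ 1.42222222e-03.
By linearity: E[X] = C(75, 3)·p³ ≈ 67525 · 1.42222222e-03 ≈ 96.035556.
Since α = 2/3 < 1, p = c/n^{2/3} ≫ 1/n is above the triangle threshold p ~ 1/n. Asymptotically E[X] ~ (c³/6)·n^{3(1−α)} = (2³/6)·n^{1} → ∞; triangles are abundant w.h.p.

E[X] ≈ 96.035556; in regime p = Θ(1/n^{2/3}) E[X] diverges (above the triangle threshold p ~ 1/n).


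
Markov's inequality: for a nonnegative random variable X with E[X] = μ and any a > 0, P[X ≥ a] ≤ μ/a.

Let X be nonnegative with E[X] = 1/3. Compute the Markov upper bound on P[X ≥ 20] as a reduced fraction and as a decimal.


μ = E[X] = 1/3, a = 20.
Markov: P[X ≥ 20] ≤ μ/a = (1/3)/20 = 1/60.
Numerically: ≈ 0.01667.
(Since a = 20 > μ = 0.33333, the bound 1/60 is < 1 and informative.)

P[X ≥ 20] ≤ 1/60 ≈ 0.01667.


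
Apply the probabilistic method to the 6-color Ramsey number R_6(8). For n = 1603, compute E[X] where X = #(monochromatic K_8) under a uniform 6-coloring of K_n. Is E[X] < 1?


E[X] = C(1603, 8) · 6^{1 − 28} = 1062551202482611197720 · 6^{−27} = 1062551202482611197720/1023490369077469249536.
As a reduced fraction: E[X] = 14757655590036266635/14215144014964850688 ≈ 1.0382.
Is E[X] < 1? NO.
Since E[X] ≥ 1, the first-moment bound is inconclusive at n = 1603; it does NOT by itself certify R_6(8) > 1603.

E[X] = 14757655590036266635/14215144014964850688 ≈ 1.0382; E[X] ≥ 1; first-moment method inconclusive here.


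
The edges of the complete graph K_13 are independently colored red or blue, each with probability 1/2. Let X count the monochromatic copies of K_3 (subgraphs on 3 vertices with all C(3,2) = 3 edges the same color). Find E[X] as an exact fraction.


Let X = Σ_S X_S over the C(13, 3) = 286 subsets S of size 3, where X_S = 1 if the K_3 on S is monochromatic.
For a fixed S, the K_3 on S has C(3, 2) = 3 edges. P[all 3 edges red] = (1/2)^3, and likewise for blue, so P[monochromatic] = 2·(1/2)^3 = 2^{1 − 3} = 1/4.
Summing: E[X] = C(13, 3) · 2^{1 − 3} = 286 · 1/4 = 143/2.
Numerically: E[X] ≈ 71.50000.

E[X] = C(13,3)·2^(1−C(3,2)) = 143/2 ≈ 71.50000.


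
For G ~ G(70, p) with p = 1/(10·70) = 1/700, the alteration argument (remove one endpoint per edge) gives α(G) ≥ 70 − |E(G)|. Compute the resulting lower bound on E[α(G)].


E[|E(G)|] = C(70, 2)·p = 2415 · (1/700) = 69/20.
E[α(G)] ≥ n − E[|E(G)|] = 70 − 69/20 = 1331/20.
Numerically: ≈ 66.55000.
(This is only a lower bound; the true E[α(G)] may be larger.)

E[α(G)] ≥ 1331/20 ≈ 66.55000.


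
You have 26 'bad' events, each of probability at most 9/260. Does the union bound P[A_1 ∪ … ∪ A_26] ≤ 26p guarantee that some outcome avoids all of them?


Union bound: P[∪_{i=1}^{26} A_i] ≤ Σ_i P[A_i] ≤ 26·p = 26·(9/260) = 9/10.
Numerically: 9/10 ≈ 0.900000.
Is 9/10 < 1? YES.
Since P[∪ A_i] ≤ 9/10 < 1, the complement has P[∩ A_i^c] ≥ 1 − 9/10 = 1/10 > 0, so some outcome avoids every A_i.

26·p = 9/10 ≈ 0.900000; existence CERTIFIED by the union bound.


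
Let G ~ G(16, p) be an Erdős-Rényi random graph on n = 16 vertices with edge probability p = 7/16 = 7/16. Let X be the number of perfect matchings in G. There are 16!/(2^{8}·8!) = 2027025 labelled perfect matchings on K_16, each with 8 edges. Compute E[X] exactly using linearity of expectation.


K_16 has 16!/(2^{8}·8!) = 2027025 labelled perfect matchings.
For each such perfect matching H, let X_H = 1 if all 8 edges of H are present in G. Then P[X_H = 1] = p^{8} = (7/16)^{8} = 5764801/4294967296.
Summing the indicators: E[X] = Σ_H E[X_H] = 2027025 · p^{8} = 2027025 · 5764801/4294967296 = 11685395747025/4294967296.
Numerically: E[X] ≈ 2721.

E[X] = 2027025 · (7/16)^{8} = 11685395747025/4294967296 ≈ 2721.


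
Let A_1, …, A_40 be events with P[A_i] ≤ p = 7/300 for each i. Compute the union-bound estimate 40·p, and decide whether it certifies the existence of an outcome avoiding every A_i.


Union bound: P[∪_{i=1}^{40} A_i] ≤ Σ_i P[A_i] ≤ 40·p = 40·(7/300) = 14/15.
Numerically: 14/15 ≈ 0.933.
Is 14/15 < 1? YES.
Since P[∪ A_i] ≤ 14/15 < 1, the complement has P[∩ A_i^c] ≥ 1 − 14/15 = 1/15 > 0, so some outcome avoids every A_i.

40·p = 14/15 ≈ 0.933; existence CERTIFIED by the union bound.


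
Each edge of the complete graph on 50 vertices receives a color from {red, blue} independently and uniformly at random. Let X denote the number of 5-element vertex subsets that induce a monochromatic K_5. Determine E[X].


Let X = Σ_S X_S over the C(50, 5) = 2118760 subsets S of size 5, where X_S = 1 if the K_5 on S is monochromatic.
For a fixed S, the K_5 on S has C(5, 2) = 10 edges. P[all 10 edges red] = (1/2)^10, and likewise for blue, so P[monochromatic] = 2·(1/2)^10 = 2^{1 − 10} = 1/512.
By linearity of expectation: E[X] = C(50, 5) · 2^{1 − 10} = 2118760 · 1/512 = 264845/64.
Numerically: E[X] ≈ 4138.203125.

E[X] = C(50,5)·2^(1−C(5,2)) = 264845/64 ≈ 4138.203125.


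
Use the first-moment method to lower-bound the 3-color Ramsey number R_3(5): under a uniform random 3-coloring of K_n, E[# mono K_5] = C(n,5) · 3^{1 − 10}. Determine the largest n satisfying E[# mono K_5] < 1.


We need C(n, 5) · 3^{1 − 10} < 1, i.e. C(n, 5) < 3^{10 − 1} = 19683.
Check values of n near the boundary:
  n = 15: C(15, 5) = 3003; 3003 < 19683? YES
  n = 16: C(16, 5) = 4368; 4368 < 19683? YES
  n = 17: C(17, 5) = 6188; 6188 < 19683? YES
  n = 18: C(18, 5) = 8568; 8568 < 19683? YES
  n = 19: C(19, 5) = 11628; 11628 < 19683? YES
  n = 20: C(20, 5) = 15504; 15504 < 19683? YES
  n = 21: C(21, 5) = 20349; 20349 < 19683? NO
  n = 22: C(22, 5) = 26334; 26334 < 19683? NO
  n = 23: C(23, 5) = 33649; 33649 < 19683? NO
The largest n with C(n, 5) < 19683 is n = 20 (where E[X] = 5168/6561 ≈ 0.787685). Hence R_3(5) > 20, i.e. R_3(5) ≥ 21.

Largest n = 20; hence R_3(5) > 20.


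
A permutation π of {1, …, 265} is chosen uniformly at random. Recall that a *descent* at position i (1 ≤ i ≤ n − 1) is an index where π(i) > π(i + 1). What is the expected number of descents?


Write X = Σ X_I over i = 1, …, 264, with X_I the indicator of one descent.
There are 264 indicators.
For each fixed i, the pair (π(i), π(i+1)) is a uniformly random ordered pair of distinct values from {1, …, 265}; by symmetry P[π(i) > π(i+1)] = 1/2.
By linearity: E[X] = 264 · (1/2) = (265 − 1) · (1/2) = 132 ≈ 132.00000.

E[X] = 132 = 132.00000.


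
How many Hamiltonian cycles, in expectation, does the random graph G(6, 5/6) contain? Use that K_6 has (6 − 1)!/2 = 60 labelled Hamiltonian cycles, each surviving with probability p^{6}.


K_6 has (6 − 1)!/2 = 60 labelled Hamiltonian cycles.
For each such Hamiltonian cycle H, let X_H = 1 if all 6 edges of H are present in G. Then P[X_H = 1] = p^{6} = (5/6)^{6} = 15625/46656.
By linearity of expectation: E[X] = Σ_H E[X_H] = 60 · p^{6} = 60 · 15625/46656 = 78125/3888.
Numerically: E[X] ≈ 20.094.

E[X] = 60 · (5/6)^{6} = 78125/3888 ≈ 20.094.


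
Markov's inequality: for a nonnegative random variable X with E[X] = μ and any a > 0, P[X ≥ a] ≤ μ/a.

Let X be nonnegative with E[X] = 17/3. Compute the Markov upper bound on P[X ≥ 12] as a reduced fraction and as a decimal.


μ = E[X] = 17/3, a = 12.
Markov: P[X ≥ 12] ≤ μ/a = (17/3)/12 = 17/36.
Numerically: ≈ 0.472.
(Since a = 12 > μ = 5.667, the bound 17/36 is < 1 and informative.)

P[X ≥ 12] ≤ 17/36 ≈ 0.472.


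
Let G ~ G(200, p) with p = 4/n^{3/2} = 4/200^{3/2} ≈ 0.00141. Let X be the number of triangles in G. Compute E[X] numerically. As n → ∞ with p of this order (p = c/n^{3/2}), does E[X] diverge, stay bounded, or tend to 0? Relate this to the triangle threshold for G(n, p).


Number of potential triangles: C(200, 3) = 1313400.
Each occurs with probability p³ ≈ (0.00141)³ ≈ 2.82843e-09.
By linearity: E[X] = C(200, 3)·p³ ≈ 1313400 · 2.82843e-09 ≈ 0.004.
Since α = 3/2 > 1, p = c/n^{3/2} = o(1/n) is below the triangle threshold p ~ 1/n. Asymptotically E[X] ~ (c³/6)·n^{3(1−α)} = (4³/6)·n^{-1.5} → 0, so by Markov's inequality G has no triangles w.h.p.

E[X] ≈ 0.004; in regime p = Θ(1/n^{3/2}) E[X] tends to 0 (below the triangle threshold p ~ 1/n).


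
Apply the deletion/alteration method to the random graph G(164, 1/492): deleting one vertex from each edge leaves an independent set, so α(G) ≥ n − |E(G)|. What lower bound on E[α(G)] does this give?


E[|E(G)|] = C(164, 2)·p = 13366 · (1/492) = 163/6.
E[α(G)] ≥ n − E[|E(G)|] = 164 − 163/6 = 821/6.
Numerically: ≈ 136.833.
(This is only a lower bound; the true E[α(G)] may be larger.)

E[α(G)] ≥ 821/6 ≈ 136.833.


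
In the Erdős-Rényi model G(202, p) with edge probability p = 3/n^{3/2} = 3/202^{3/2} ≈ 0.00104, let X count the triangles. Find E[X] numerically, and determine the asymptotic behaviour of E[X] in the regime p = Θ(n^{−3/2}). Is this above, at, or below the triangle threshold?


Number of potential triangles: C(202, 3) = 1353400.
Each occurs with probability p³ ≈ (0.00104)³ ≈ 1.14099e-09.
By linearity: E[X] = C(202, 3)·p³ ≈ 1353400 · 1.14099e-09 ≈ 0.002.
Since α = 3/2 > 1, p = c/n^{3/2} = o(1/n) is below the triangle threshold p ~ 1/n. Asymptotically E[X] ~ (c³/6)·n^{3(1−α)} = (3³/6)·n^{-1.5} → 0, so by Markov's inequality G has no triangles w.h.p.

E[X] ≈ 0.002; in regime p = Θ(1/n^{3/2}) E[X] tends to 0 (below the triangle threshold p ~ 1/n).


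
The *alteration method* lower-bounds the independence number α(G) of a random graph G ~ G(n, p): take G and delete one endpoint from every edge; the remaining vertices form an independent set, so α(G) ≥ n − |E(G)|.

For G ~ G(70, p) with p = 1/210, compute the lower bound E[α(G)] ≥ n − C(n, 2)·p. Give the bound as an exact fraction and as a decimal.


E[|E(G)|] = C(70, 2)·p = 2415 · (1/210) = 23/2.
E[α(G)] ≥ n − E[|E(G)|] = 70 − 23/2 = 117/2.
Numerically: ≈ 58.500000.
(This is only a lower bound; the true E[α(G)] may be larger.)

E[α(G)] ≥ 117/2 ≈ 58.500000.


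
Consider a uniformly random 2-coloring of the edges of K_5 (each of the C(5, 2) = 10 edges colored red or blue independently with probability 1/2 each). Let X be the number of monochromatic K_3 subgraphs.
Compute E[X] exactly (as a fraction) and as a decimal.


Let X = Σ_S X_S over the C(5, 3) = 10 subsets S of size 3, where X_S = 1 if the K_3 on S is monochromatic.
For a fixed S, the K_3 on S has C(3, 2) = 3 edges. P[all 3 edges red] = (1/2)^3, and likewise for blue, so P[monochromatic] = 2·(1/2)^3 = 2^{1 − 3} = 1/4.
By linearity: E[X] = C(5, 3) · 2^{1 − 3} = 10 · 1/4 = 5/2.
Numerically: E[X] ≈ 2.500.

E[X] = C(5,3)·2^(1−C(3,2)) = 5/2 ≈ 2.500.


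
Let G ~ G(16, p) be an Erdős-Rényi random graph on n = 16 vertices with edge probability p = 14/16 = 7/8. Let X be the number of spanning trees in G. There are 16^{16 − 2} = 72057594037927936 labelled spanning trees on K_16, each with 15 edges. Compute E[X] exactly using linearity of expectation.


K_16 has 16^{16 − 2} = 72057594037927936 labelled spanning trees.
For each such spanning tree H, let X_H = 1 if all 15 edges of H are present in G. Then P[X_H = 1] = p^{15} = (7/8)^{15} = 4747561509943/35184372088832.
By linearity: E[X] = Σ_H E[X_H] = 72057594037927936 · p^{15} = 72057594037927936 · 4747561509943/35184372088832 = 9723005972363264.
Numerically: E[X] ≈ 9.72e+15.

E[X] = 72057594037927936 · (7/8)^{15} = 9723005972363264 ≈ 9.72e+15.


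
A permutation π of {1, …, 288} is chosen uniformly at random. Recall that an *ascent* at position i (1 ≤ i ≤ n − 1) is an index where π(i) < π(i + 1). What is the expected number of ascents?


Write X = Σ X_I over i = 1, …, 287, with X_I the indicator of one ascent.
There are 287 indicators.
For each fixed i, the pair (π(i), π(i+1)) is a uniformly random ordered pair of distinct values from {1, …, 288}; by symmetry P[π(i) < π(i+1)] = 1/2.
By linearity: E[X] = 287 · (1/2) = (288 − 1) · (1/2) = 287/2 ≈ 143.500000.

E[X] = 287/2 = 143.500000.


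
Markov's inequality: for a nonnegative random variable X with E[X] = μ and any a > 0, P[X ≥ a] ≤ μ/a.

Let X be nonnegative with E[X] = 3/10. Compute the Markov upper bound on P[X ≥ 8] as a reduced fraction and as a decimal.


μ = E[X] = 3/10, a = 8.
Markov: P[X ≥ 8] ≤ μ/a = (3/10)/8 = 3/80.
Numerically: ≈ 0.03750.
(Since a = 8 > μ = 0.30000, the bound 3/80 is < 1 and informative.)

P[X ≥ 8] ≤ 3/80 ≈ 0.03750.


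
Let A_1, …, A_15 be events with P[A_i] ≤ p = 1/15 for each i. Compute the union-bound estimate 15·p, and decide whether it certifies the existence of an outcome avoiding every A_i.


Union bound: P[∪_{i=1}^{15} A_i] ≤ Σ_i P[A_i] ≤ 15·p = 15·(1/15) = 1.
Numerically: 1 ≈ 1.00000.
Is 1 < 1? NO.
Since the bound 1 is ≥ 1, the union bound is uninformative here; it does NOT by itself certify existence.

15·p = 1 ≈ 1.00000; existence NOT certified by the union bound.


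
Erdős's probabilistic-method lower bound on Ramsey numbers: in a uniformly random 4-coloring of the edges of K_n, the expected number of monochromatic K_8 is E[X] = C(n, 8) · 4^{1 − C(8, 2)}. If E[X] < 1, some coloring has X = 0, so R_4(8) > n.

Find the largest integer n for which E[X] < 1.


We need C(n, 8) · 4^{1 − 28} < 1, i.e. C(n, 8) < 4^{28 − 1} = 18014398509481984.
Check values of n near the boundary:
  n = 407: C(407, 8) = 17424959239309050; 17424959239309050 < 18014398509481984? YES
  n = 408: C(408, 8) = 17773458424095231; 17773458424095231 < 18014398509481984? YES
  n = 409: C(409, 8) = 18128041135797879; 18128041135797879 < 18014398509481984? NO
  n = 410: C(410, 8) = 18488798173326195; 18488798173326195 < 18014398509481984? NO
  n = 411: C(411, 8) = 18855821462126715; 18855821462126715 < 18014398509481984? NO
The largest n with C(n, 8) < 18014398509481984 is n = 408 (where E[X] = 17773458424095231/18014398509481984 ≈ 0.9866). Hence R_4(8) > 408, i.e. R_4(8) ≥ 409.

Largest n = 408; hence R_4(8) > 408.


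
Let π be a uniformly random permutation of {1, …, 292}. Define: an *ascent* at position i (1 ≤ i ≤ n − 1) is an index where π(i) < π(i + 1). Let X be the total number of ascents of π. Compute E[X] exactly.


Write X = Σ X_I over i = 1, …, 291, with X_I the indicator of one ascent.
There are 291 indicators.
For each fixed i, the pair (π(i), π(i+1)) is a uniformly random ordered pair of distinct values from {1, …, 292}; by symmetry P[π(i) < π(i+1)] = 1/2.
By linearity: E[X] = 291 · (1/2) = (292 − 1) · (1/2) = 291/2 ≈ 145.500.

E[X] = 291/2 = 145.500.


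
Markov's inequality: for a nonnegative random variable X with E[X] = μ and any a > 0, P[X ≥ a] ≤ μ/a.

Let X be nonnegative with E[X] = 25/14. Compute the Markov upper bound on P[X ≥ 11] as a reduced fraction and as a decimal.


μ = E[X] = 25/14, a = 11.
Markov: P[X ≥ 11] ≤ μ/a = (25/14)/11 = 25/154.
Numerically: ≈ 0.16234.
(Since a = 11 > μ = 1.78571, the bound 25/154 is < 1 and informative.)

P[X ≥ 11] ≤ 25/154 ≈ 0.16234.


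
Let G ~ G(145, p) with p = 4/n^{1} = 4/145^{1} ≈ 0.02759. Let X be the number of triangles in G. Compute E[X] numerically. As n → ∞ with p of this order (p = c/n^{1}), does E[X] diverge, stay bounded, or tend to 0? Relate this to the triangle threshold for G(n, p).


Number of potential triangles: C(145, 3) = 497640.
Each occurs with probability p³ ≈ (0.02759)³ ≈ 2.099307e-05.
By linearity: E[X] = C(145, 3)·p³ ≈ 497640 · 2.099307e-05 ≈ 10.4470.
Here α = 1, so p = 4/n is exactly at the triangle threshold p ~ 1/n. Asymptotically E[X] → c³/6 = 4³/6 = 32/3 ≈ 10.6667, a bounded constant. In this regime the triangle count is asymptotically Poisson(c³/6).

E[X] ≈ 10.4470; in regime p = Θ(1/n^{1}) E[X] stays bounded (at the triangle threshold p ~ 1/n).


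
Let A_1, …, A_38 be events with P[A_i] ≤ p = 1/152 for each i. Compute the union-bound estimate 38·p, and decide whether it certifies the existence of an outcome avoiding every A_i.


Union bound: P[∪_{i=1}^{38} A_i] ≤ Σ_i P[A_i] ≤ 38·p = 38·(1/152) = 1/4.
Numerically: 1/4 ≈ 0.2500.
Is 1/4 < 1? YES.
Since P[∪ A_i] ≤ 1/4 < 1, the complement has P[∩ A_i^c] ≥ 1 − 1/4 = 3/4 > 0, so some outcome avoids every A_i.

38·p = 1/4 ≈ 0.2500; existence CERTIFIED by the union bound.


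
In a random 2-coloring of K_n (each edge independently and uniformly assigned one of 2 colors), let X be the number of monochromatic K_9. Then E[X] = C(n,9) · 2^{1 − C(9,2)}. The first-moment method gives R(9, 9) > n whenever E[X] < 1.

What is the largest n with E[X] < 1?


We need C(n, 9) · 2^{1 − 36} < 1, i.e. C(n, 9) < 2^{36 − 1} = 34359738368.
Check values of n near the boundary:
  n = 62: C(62, 9) = 20286591270; 20286591270 < 34359738368? YES
  n = 63: C(63, 9) = 23667689815; 23667689815 < 34359738368? YES
  n = 64: C(64, 9) = 27540584512; 27540584512 < 34359738368? YES
  n = 65: C(65, 9) = 31966749880; 31966749880 < 34359738368? YES
  n = 66: C(66, 9) = 37014131440; 37014131440 < 34359738368? NO
  n = 67: C(67, 9) = 42757703560; 42757703560 < 34359738368? NO
The largest n with C(n, 9) < 34359738368 is n = 65 (where E[X] = 3995843735/4294967296 ≈ 0.930). Hence R(9, 9) > 65, i.e. R(9, 9) ≥ 66.

Largest n = 65; hence R(9, 9) > 65.


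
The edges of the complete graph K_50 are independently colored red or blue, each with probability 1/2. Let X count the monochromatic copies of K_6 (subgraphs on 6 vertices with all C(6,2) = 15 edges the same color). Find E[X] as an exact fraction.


Let X = Σ_S X_S over the C(50, 6) = 15890700 subsets S of size 6, where X_S = 1 if the K_6 on S is monochromatic.
For a fixed S, the K_6 on S has C(6, 2) = 15 edges. P[all 15 edges red] = (1/2)^15, and likewise for blue, so P[monochromatic] = 2·(1/2)^15 = 2^{1 − 15} = 1/16384.
By linearity: E[X] = C(50, 6) · 2^{1 − 15} = 15890700 · 1/16384 = 3972675/4096.
Numerically: E[X] ≈ 969.891.

E[X] = C(50,6)·2^(1−C(6,2)) = 3972675/4096 ≈ 969.891.


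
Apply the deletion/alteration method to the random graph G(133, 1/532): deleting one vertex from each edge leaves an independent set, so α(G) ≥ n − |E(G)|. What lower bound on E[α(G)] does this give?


E[|E(G)|] = C(133, 2)·p = 8778 · (1/532) = 33/2.
E[α(G)] ≥ n − E[|E(G)|] = 133 − 33/2 = 233/2.
Numerically: ≈ 116.500000.
(This is only a lower bound; the true E[α(G)] may be larger.)

E[α(G)] ≥ 233/2 ≈ 116.500000.


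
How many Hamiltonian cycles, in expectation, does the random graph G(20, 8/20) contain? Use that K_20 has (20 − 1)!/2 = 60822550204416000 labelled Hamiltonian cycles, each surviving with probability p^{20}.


K_20 has (20 − 1)!/2 = 60822550204416000 labelled Hamiltonian cycles.
For each such Hamiltonian cycle H, let X_H = 1 if all 20 edges of H are present in G. Then P[X_H = 1] = p^{20} = (2/5)^{20} = 1048576/95367431640625.
Summing the indicators: E[X] = Σ_H E[X_H] = 60822550204416000 · p^{20} = 60822550204416000 · 1048576/95367431640625 = 510216531225165692928/762939453125.
Numerically: E[X] ≈ 6.68751e+08.

E[X] = 60822550204416000 · (2/5)^{20} = 510216531225165692928/762939453125 ≈ 6.68751e+08.


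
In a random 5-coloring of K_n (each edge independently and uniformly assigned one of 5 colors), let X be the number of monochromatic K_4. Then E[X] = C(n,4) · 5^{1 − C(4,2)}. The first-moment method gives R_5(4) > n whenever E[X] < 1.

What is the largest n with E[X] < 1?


We need C(n, 4) · 5^{1 − 6} < 1, i.e. C(n, 4) < 5^{6 − 1} = 3125.
Check values of n near the boundary:
  n = 13: C(13, 4) = 715; 715 < 3125? YES
  n = 14: C(14, 4) = 1001; 1001 < 3125? YES
  n = 15: C(15, 4) = 1365; 1365 < 3125? YES
  n = 16: C(16, 4) = 1820; 1820 < 3125? YES
  n = 17: C(17, 4) = 2380; 2380 < 3125? YES
  n = 18: C(18, 4) = 3060; 3060 < 3125? YES
  n = 19: C(19, 4) = 3876; 3876 < 3125? NO
  n = 20: C(20, 4) = 4845; 4845 < 3125? NO
  n = 21: C(21, 4) = 5985; 5985 < 3125? NO
The largest n with C(n, 4) < 3125 is n = 18 (where E[X] = 612/625 ≈ 0.979). Hence R_5(4) > 18, i.e. R_5(4) ≥ 19.

Largest n = 18; hence R_5(4) > 18.


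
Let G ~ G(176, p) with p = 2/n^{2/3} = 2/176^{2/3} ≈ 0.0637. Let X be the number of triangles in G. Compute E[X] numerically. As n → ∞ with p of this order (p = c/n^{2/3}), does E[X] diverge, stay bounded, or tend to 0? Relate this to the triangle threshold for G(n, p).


Number of potential triangles: C(176, 3) = 893200.
Each occurs with probability p³ ≈ (0.0637)³ ≈ 2.58264e-04.
By linearity: E[X] = C(176, 3)·p³ ≈ 893200 · 2.58264e-04 ≈ 230.682.
Since α = 2/3 < 1, p = c/n^{2/3} ≫ 1/n is above the triangle threshold p ~ 1/n. Asymptotically E[X] ~ (c³/6)·n^{3(1−α)} = (2³/6)·n^{1} → ∞; triangles are abundant w.h.p.

E[X] ≈ 230.682; in regime p = Θ(1/n^{2/3}) E[X] diverges (above the triangle threshold p ~ 1/n).


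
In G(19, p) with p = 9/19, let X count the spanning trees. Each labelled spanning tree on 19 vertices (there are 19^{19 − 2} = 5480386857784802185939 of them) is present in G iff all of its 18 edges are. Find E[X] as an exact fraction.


K_19 has 19^{19 − 2} = 5480386857784802185939 labelled spanning trees.
For each such spanning tree H, let X_H = 1 if all 18 edges of H are present in G. Then P[X_H = 1] = p^{18} = (9/19)^{18} = 150094635296999121/104127350297911241532841.
Summing the indicators: E[X] = Σ_H E[X_H] = 5480386857784802185939 · p^{18} = 5480386857784802185939 · 150094635296999121/104127350297911241532841 = 150094635296999121/19.
Numerically: E[X] ≈ 7.8997e+15.

E[X] = 5480386857784802185939 · (9/19)^{18} = 150094635296999121/19 ≈ 7.8997e+15.


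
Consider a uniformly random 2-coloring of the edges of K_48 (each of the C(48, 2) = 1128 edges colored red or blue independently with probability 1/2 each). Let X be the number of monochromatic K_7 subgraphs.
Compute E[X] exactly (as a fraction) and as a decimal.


Let X = Σ_S X_S over the C(48, 7) = 73629072 subsets S of size 7, where X_S = 1 if the K_7 on S is monochromatic.
For a fixed S, the K_7 on S has C(7, 2) = 21 edges. P[all 21 edges red] = (1/2)^21, and likewise for blue, so P[monochromatic] = 2·(1/2)^21 = 2^{1 − 21} = 1/1048576.
Summing: E[X] = C(48, 7) · 2^{1 − 21} = 73629072 · 1/1048576 = 4601817/65536.
Numerically: E[X] ≈ 70.218155.

E[X] = C(48,7)·2^(1−C(7,2)) = 4601817/65536 ≈ 70.218155.


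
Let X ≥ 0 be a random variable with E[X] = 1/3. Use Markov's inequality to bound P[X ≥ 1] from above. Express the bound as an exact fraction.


μ = E[X] = 1/3, a = 1.
Markov: P[X ≥ 1] ≤ μ/a = (1/3)/1 = 1/3.
Numerically: ≈ 0.3333.
(Since a = 1 > μ = 0.3333, the bound 1/3 is < 1 and informative.)

P[X ≥ 1] ≤ 1/3 ≈ 0.3333.


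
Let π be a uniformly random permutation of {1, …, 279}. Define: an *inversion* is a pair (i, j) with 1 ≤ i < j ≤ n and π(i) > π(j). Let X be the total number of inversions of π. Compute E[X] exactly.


Write X = Σ X_I over the C(279, 2) = 38781 pairs i < j, with X_I the indicator of one inversion.
There are 38781 indicators.
For each fixed pair i < j, the values π(i) and π(j) are two distinct elements of {1, …, 279} in uniformly random order; by symmetry P[π(i) > π(j)] = 1/2.
By linearity: E[X] = 38781 · (1/2) = C(279, 2) · (1/2) = 38781/2 = 38781/2 ≈ 19390.500.

E[X] = 38781/2 = 19390.500.


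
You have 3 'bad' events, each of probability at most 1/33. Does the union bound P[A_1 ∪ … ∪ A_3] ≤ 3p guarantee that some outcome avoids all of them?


Union bound: P[∪_{i=1}^{3} A_i] ≤ Σ_i P[A_i] ≤ 3·p = 3·(1/33) = 1/11.
Numerically: 1/11 ≈ 0.0909.
Is 1/11 < 1? YES.
Since P[∪ A_i] ≤ 1/11 < 1, the complement has P[∩ A_i^c] ≥ 1 − 1/11 = 10/11 > 0, so some outcome avoids every A_i.

3·p = 1/11 ≈ 0.0909; existence CERTIFIED by the union bound.


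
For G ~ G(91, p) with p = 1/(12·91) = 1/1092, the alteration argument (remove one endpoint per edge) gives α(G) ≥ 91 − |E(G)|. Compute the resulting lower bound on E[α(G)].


E[|E(G)|] = C(91, 2)·p = 4095 · (1/1092) = 15/4.
E[α(G)] ≥ n − E[|E(G)|] = 91 − 15/4 = 349/4.
Numerically: ≈ 87.25000.
(This is only a lower bound; the true E[α(G)] may be larger.)

E[α(G)] ≥ 349/4 ≈ 87.25000.


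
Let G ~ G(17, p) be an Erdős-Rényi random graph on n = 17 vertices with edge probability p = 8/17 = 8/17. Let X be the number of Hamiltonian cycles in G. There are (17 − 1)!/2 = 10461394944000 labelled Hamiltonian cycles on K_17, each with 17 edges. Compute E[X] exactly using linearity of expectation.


K_17 has (17 − 1)!/2 = 10461394944000 labelled Hamiltonian cycles.
For each such Hamiltonian cycle H, let X_H = 1 if all 17 edges of H are present in G. Then P[X_H = 1] = p^{17} = (8/17)^{17} = 2251799813685248/827240261886336764177.
Summing the indicators: E[X] = Σ_H E[X_H] = 10461394944000 · p^{17} = 10461394944000 · 2251799813685248/827240261886336764177 = 23556967185786995434586112000/827240261886336764177.
Numerically: E[X] ≈ 2.8477e+07.

E[X] = 10461394944000 · (8/17)^{17} = 23556967185786995434586112000/827240261886336764177 ≈ 2.8477e+07.


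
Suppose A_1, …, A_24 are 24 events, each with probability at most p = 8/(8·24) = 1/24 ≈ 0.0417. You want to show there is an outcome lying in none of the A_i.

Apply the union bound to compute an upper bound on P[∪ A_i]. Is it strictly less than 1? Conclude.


Union bound: P[∪_{i=1}^{24} A_i] ≤ Σ_i P[A_i] ≤ 24·p = 24·(1/24) = 1.
Numerically: 1 ≈ 1.0000.
Is 1 < 1? NO.
Since the bound 1 is ≥ 1, the union bound is uninformative here; it does NOT by itself certify existence.

24·p = 1 ≈ 1.0000; existence NOT certified by the union bound.


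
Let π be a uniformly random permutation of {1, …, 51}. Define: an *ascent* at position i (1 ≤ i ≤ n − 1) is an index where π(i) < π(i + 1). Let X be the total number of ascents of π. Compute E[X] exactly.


Write X = Σ X_I over i = 1, …, 50, with X_I the indicator of one ascent.
There are 50 indicators.
For each fixed i, the pair (π(i), π(i+1)) is a uniformly random ordered pair of distinct values from {1, …, 51}; by symmetry P[π(i) < π(i+1)] = 1/2.
By linearity: E[X] = 50 · (1/2) = (51 − 1) · (1/2) = 25 ≈ 25.0000.

E[X] = 25 = 25.0000.


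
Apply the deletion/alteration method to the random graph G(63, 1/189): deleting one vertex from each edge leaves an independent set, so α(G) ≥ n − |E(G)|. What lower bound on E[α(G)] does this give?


E[|E(G)|] = C(63, 2)·p = 1953 · (1/189) = 31/3.
E[α(G)] ≥ n − E[|E(G)|] = 63 − 31/3 = 158/3.
Numerically: ≈ 52.666667.
(This is only a lower bound; the true E[α(G)] may be larger.)

E[α(G)] ≥ 158/3 ≈ 52.666667.


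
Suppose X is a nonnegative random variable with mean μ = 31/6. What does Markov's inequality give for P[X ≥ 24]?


μ = E[X] = 31/6, a = 24.
Markov: P[X ≥ 24] ≤ μ/a = (31/6)/24 = 31/144.
Numerically: ≈ 0.215278.
(Since a = 24 > μ = 5.166667, the bound 31/144 is < 1 and informative.)

P[X ≥ 24] ≤ 31/144 ≈ 0.215278.


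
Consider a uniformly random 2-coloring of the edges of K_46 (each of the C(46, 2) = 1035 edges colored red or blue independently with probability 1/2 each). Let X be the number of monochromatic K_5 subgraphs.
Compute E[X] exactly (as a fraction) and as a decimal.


Let X = Σ_S X_S over the C(46, 5) = 1370754 subsets S of size 5, where X_S = 1 if the K_5 on S is monochromatic.
For a fixed S, the K_5 on S has C(5, 2) = 10 edges. P[all 10 edges red] = (1/2)^10, and likewise for blue, so P[monochromatic] = 2·(1/2)^10 = 2^{1 − 10} = 1/512.
Summing: E[X] = C(46, 5) · 2^{1 − 10} = 1370754 · 1/512 = 685377/256.
Numerically: E[X] ≈ 2677.2539.

E[X] = C(46,5)·2^(1−C(5,2)) = 685377/256 ≈ 2677.2539.


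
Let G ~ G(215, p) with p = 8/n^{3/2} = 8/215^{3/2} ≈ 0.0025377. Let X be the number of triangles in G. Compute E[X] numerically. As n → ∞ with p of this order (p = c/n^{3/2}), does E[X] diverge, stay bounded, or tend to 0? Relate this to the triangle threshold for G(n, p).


Number of potential triangles: C(215, 3) = 1633355.
Each occurs with probability p³ ≈ (0.0025377)³ ≈ 1.6341687e-08.
By linearity: E[X] = C(215, 3)·p³ ≈ 1633355 · 1.6341687e-08 ≈ 0.02669.
Since α = 3/2 > 1, p = c/n^{3/2} = o(1/n) is below the triangle threshold p ~ 1/n. Asymptotically E[X] ~ (c³/6)·n^{3(1−α)} = (8³/6)·n^{-1.5} → 0, so by Markov's inequality G has no triangles w.h.p.

E[X] ≈ 0.02669; in regime p = Θ(1/n^{3/2}) E[X] tends to 0 (below the triangle threshold p ~ 1/n).


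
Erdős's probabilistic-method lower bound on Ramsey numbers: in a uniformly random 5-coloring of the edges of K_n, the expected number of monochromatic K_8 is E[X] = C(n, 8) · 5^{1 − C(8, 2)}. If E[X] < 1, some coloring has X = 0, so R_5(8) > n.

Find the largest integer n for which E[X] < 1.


We need C(n, 8) · 5^{1 − 28} < 1, i.e. C(n, 8) < 5^{28 − 1} = 7450580596923828125.
Check values of n near the boundary:
  n = 857: C(857, 8) = 6983854138365964575; 6983854138365964575 < 7450580596923828125? YES
  n = 858: C(858, 8) = 7049584530256467771; 7049584530256467771 < 7450580596923828125? YES
  n = 859: C(859, 8) = 7115855595170747139; 7115855595170747139 < 7450580596923828125? YES
  n = 860: C(860, 8) = 7182671140665308145; 7182671140665308145 < 7450580596923828125? YES
  n = 861: C(861, 8) = 7250034996615275865; 7250034996615275865 < 7450580596923828125? YES
  n = 862: C(862, 8) = 7317951015318931845; 7317951015318931845 < 7450580596923828125? YES
  n = 863: C(863, 8) = 7386423071602617757; 7386423071602617757 < 7450580596923828125? YES
  n = 864: C(864, 8) = 7455455062926006708; 7455455062926006708 < 7450580596923828125? NO
  n = 865: C(865, 8) = 7525050909487743060; 7525050909487743060 < 7450580596923828125? NO
  n = 866: C(866, 8) = 7595214554331451620; 7595214554331451620 < 7450580596923828125? NO
The largest n with C(n, 8) < 7450580596923828125 is n = 863 (where E[X] = 7386423071602617757/7450580596923828125 ≈ 0.991389). Hence R_5(8) > 863, i.e. R_5(8) ≥ 864.

Largest n = 863; hence R_5(8) > 863.


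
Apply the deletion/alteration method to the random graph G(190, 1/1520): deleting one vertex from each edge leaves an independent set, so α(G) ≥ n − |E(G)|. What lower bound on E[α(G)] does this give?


E[|E(G)|] = C(190, 2)·p = 17955 · (1/1520) = 189/16.
E[α(G)] ≥ n − E[|E(G)|] = 190 − 189/16 = 2851/16.
Numerically: ≈ 178.18750.
(This is only a lower bound; the true E[α(G)] may be larger.)

E[α(G)] ≥ 2851/16 ≈ 178.18750.


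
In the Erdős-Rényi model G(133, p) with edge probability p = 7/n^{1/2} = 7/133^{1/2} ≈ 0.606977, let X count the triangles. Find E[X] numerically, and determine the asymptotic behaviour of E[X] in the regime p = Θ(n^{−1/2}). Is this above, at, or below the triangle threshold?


Number of potential triangles: C(133, 3) = 383306.
Each occurs with probability p³ ≈ (0.606977)³ ≈ 2.23623097e-01.
By linearity: E[X] = C(133, 3)·p³ ≈ 383306 · 2.23623097e-01 ≈ 85716.074973.
Since α = 1/2 < 1, p = c/n^{1/2} ≫ 1/n is above the triangle threshold p ~ 1/n. Asymptotically E[X] ~ (c³/6)·n^{3(1−α)} = (7³/6)·n^{1.5} → ∞; triangles are abundant w.h.p.

E[X] ≈ 85716.074973; in regime p = Θ(1/n^{1/2}) E[X] diverges (above the triangle threshold p ~ 1/n).


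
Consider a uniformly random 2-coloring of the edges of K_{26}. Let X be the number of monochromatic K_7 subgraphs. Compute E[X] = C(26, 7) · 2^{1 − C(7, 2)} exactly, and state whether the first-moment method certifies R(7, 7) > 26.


E[X] = C(26, 7) · 2^{1 − 21} = 657800 · 2^{−20} = 657800/1048576.
As a reduced fraction: E[X] = 82225/131072 ≈ 0.6273.
Is E[X] < 1? YES.
Since E[X] < 1, there exists a 2-coloring of K_{26} with no monochromatic K_7; hence R(7, 7) > 26.

E[X] = 82225/131072 ≈ 0.6273; E[X] < 1, so R(7, 7) > 26.


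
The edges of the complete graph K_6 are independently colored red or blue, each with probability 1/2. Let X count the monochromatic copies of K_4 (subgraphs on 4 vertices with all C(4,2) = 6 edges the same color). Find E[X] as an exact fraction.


Let X = Σ_S X_S over the C(6, 4) = 15 subsets S of size 4, where X_S = 1 if the K_4 on S is monochromatic.
For a fixed S, the K_4 on S has C(4, 2) = 6 edges. P[all 6 edges red] = (1/2)^6, and likewise for blue, so P[monochromatic] = 2·(1/2)^6 = 2^{1 − 6} = 1/32.
By linearity: E[X] = C(6, 4) · 2^{1 − 6} = 15 · 1/32 = 15/32.
Numerically: E[X] ≈ 0.469.

E[X] = C(6,4)·2^(1−C(4,2)) = 15/32 ≈ 0.469.


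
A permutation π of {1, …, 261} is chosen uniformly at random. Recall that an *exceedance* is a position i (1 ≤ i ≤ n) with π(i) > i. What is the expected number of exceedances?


Write X = Σ_{i=1}^{261} X_i, where X_i = 1_{π(i) > i}.
For each fixed i, π(i) is uniform over {1, …, 261} (marginal of a uniform permutation), so P[π(i) > i] = (n − i)/n. Summing: Σ_{i=1}^{261} (n − i)/n = (0 + 1 + … + 260)/261 = 261(261 − 1)/(2·261) = (261 − 1)/2.
Hence E[X] = Σ_{i=1}^{261} (261 − i)/261 = 130 ≈ 130.00000.

E[X] = 130 = 130.00000.


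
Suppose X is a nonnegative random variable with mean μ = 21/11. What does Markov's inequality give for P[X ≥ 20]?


μ = E[X] = 21/11, a = 20.
Markov: P[X ≥ 20] ≤ μ/a = (21/11)/20 = 21/220.
Numerically: ≈ 0.09545.
(Since a = 20 > μ = 1.90909, the bound 21/220 is < 1 and informative.)

P[X ≥ 20] ≤ 21/220 ≈ 0.09545.


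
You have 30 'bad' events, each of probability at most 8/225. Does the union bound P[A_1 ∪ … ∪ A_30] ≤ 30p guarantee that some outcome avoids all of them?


Union bound: P[∪_{i=1}^{30} A_i] ≤ Σ_i P[A_i] ≤ 30·p = 30·(8/225) = 16/15.
Numerically: 16/15 ≈ 1.0666667.
Is 16/15 < 1? NO.
Since the bound 16/15 is ≥ 1, the union bound is uninformative here; it does NOT by itself certify existence.

30·p = 16/15 ≈ 1.0666667; existence NOT certified by the union bound.


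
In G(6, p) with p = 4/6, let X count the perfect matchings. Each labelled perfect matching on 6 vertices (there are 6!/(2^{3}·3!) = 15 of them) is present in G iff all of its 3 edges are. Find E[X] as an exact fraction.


K_6 has 6!/(2^{3}·3!) = 15 labelled perfect matchings.
For each such perfect matching H, let X_H = 1 if all 3 edges of H are present in G. Then P[X_H = 1] = p^{3} = (2/3)^{3} = 8/27.
By linearity of expectation: E[X] = Σ_H E[X_H] = 15 · p^{3} = 15 · 8/27 = 40/9.
Numerically: E[X] ≈ 4.44444.

E[X] = 15 · (2/3)^{3} = 40/9 ≈ 4.44444.


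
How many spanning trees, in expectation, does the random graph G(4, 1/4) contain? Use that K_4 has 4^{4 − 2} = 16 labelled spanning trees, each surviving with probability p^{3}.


K_4 has 4^{4 − 2} = 16 labelled spanning trees.
For each such spanning tree H, let X_H = 1 if all 3 edges of H are present in G. Then P[X_H = 1] = p^{3} = (1/4)^{3} = 1/64.
By linearity: E[X] = Σ_H E[X_H] = 16 · p^{3} = 16 · 1/64 = 1/4.
Numerically: E[X] ≈ 0.25.

E[X] = 16 · (1/4)^{3} = 1/4 ≈ 0.25.
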